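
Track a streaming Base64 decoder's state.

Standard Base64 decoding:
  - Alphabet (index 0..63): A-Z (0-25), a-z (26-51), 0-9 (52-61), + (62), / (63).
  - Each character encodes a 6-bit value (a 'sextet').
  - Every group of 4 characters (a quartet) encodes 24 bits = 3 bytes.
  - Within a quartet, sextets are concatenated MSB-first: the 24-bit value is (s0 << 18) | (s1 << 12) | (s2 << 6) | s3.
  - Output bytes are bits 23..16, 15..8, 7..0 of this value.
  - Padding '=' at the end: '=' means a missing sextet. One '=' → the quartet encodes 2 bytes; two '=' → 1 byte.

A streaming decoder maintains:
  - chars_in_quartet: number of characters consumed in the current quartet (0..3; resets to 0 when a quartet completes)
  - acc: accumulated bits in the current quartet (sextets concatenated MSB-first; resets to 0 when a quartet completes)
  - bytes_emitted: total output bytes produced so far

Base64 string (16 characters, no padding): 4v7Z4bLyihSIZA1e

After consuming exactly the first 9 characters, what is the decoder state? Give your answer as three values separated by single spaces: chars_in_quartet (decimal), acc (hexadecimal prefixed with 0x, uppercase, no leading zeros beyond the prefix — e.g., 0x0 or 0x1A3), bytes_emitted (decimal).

After char 0 ('4'=56): chars_in_quartet=1 acc=0x38 bytes_emitted=0
After char 1 ('v'=47): chars_in_quartet=2 acc=0xE2F bytes_emitted=0
After char 2 ('7'=59): chars_in_quartet=3 acc=0x38BFB bytes_emitted=0
After char 3 ('Z'=25): chars_in_quartet=4 acc=0xE2FED9 -> emit E2 FE D9, reset; bytes_emitted=3
After char 4 ('4'=56): chars_in_quartet=1 acc=0x38 bytes_emitted=3
After char 5 ('b'=27): chars_in_quartet=2 acc=0xE1B bytes_emitted=3
After char 6 ('L'=11): chars_in_quartet=3 acc=0x386CB bytes_emitted=3
After char 7 ('y'=50): chars_in_quartet=4 acc=0xE1B2F2 -> emit E1 B2 F2, reset; bytes_emitted=6
After char 8 ('i'=34): chars_in_quartet=1 acc=0x22 bytes_emitted=6

Answer: 1 0x22 6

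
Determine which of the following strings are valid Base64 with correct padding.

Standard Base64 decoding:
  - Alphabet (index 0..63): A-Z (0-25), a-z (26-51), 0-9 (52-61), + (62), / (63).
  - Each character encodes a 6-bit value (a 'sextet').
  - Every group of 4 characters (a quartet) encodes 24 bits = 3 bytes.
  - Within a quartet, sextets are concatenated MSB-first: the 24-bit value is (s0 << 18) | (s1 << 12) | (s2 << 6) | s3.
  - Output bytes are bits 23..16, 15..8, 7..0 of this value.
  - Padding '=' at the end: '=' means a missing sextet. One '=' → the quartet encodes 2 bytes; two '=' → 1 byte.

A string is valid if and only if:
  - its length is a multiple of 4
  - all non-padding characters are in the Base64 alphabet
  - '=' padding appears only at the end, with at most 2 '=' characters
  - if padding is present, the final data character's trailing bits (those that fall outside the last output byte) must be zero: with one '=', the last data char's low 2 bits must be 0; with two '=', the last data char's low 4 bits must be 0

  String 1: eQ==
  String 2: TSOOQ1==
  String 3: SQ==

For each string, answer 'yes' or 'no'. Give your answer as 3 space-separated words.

Answer: yes no yes

Derivation:
String 1: 'eQ==' → valid
String 2: 'TSOOQ1==' → invalid (bad trailing bits)
String 3: 'SQ==' → valid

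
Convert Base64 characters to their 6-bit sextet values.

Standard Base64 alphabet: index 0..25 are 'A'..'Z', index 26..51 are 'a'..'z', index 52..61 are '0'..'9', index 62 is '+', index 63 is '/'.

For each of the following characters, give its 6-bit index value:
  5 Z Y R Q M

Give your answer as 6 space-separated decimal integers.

'5': 0..9 range, 52 + ord('5') − ord('0') = 57
'Z': A..Z range, ord('Z') − ord('A') = 25
'Y': A..Z range, ord('Y') − ord('A') = 24
'R': A..Z range, ord('R') − ord('A') = 17
'Q': A..Z range, ord('Q') − ord('A') = 16
'M': A..Z range, ord('M') − ord('A') = 12

Answer: 57 25 24 17 16 12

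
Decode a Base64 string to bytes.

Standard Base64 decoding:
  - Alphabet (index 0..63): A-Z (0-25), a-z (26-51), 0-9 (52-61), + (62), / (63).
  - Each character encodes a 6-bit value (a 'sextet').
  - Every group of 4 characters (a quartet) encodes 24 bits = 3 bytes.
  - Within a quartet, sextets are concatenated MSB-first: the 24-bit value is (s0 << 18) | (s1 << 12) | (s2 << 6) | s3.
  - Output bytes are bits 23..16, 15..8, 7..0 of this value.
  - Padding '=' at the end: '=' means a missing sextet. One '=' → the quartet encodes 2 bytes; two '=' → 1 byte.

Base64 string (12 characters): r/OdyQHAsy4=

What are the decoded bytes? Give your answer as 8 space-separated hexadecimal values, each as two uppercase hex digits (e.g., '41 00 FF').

Answer: AF F3 9D C9 01 C0 B3 2E

Derivation:
After char 0 ('r'=43): chars_in_quartet=1 acc=0x2B bytes_emitted=0
After char 1 ('/'=63): chars_in_quartet=2 acc=0xAFF bytes_emitted=0
After char 2 ('O'=14): chars_in_quartet=3 acc=0x2BFCE bytes_emitted=0
After char 3 ('d'=29): chars_in_quartet=4 acc=0xAFF39D -> emit AF F3 9D, reset; bytes_emitted=3
After char 4 ('y'=50): chars_in_quartet=1 acc=0x32 bytes_emitted=3
After char 5 ('Q'=16): chars_in_quartet=2 acc=0xC90 bytes_emitted=3
After char 6 ('H'=7): chars_in_quartet=3 acc=0x32407 bytes_emitted=3
After char 7 ('A'=0): chars_in_quartet=4 acc=0xC901C0 -> emit C9 01 C0, reset; bytes_emitted=6
After char 8 ('s'=44): chars_in_quartet=1 acc=0x2C bytes_emitted=6
After char 9 ('y'=50): chars_in_quartet=2 acc=0xB32 bytes_emitted=6
After char 10 ('4'=56): chars_in_quartet=3 acc=0x2CCB8 bytes_emitted=6
Padding '=': partial quartet acc=0x2CCB8 -> emit B3 2E; bytes_emitted=8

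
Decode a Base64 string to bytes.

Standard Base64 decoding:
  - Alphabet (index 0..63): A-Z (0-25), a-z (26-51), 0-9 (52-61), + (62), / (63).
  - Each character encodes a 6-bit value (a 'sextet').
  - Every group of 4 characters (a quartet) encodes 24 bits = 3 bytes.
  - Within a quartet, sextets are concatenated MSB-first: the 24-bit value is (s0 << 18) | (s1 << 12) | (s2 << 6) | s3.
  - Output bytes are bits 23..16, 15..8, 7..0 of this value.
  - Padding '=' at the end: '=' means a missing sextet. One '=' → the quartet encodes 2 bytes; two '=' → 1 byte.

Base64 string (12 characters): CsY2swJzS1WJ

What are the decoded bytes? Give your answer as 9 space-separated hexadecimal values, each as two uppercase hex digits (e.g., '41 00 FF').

After char 0 ('C'=2): chars_in_quartet=1 acc=0x2 bytes_emitted=0
After char 1 ('s'=44): chars_in_quartet=2 acc=0xAC bytes_emitted=0
After char 2 ('Y'=24): chars_in_quartet=3 acc=0x2B18 bytes_emitted=0
After char 3 ('2'=54): chars_in_quartet=4 acc=0xAC636 -> emit 0A C6 36, reset; bytes_emitted=3
After char 4 ('s'=44): chars_in_quartet=1 acc=0x2C bytes_emitted=3
After char 5 ('w'=48): chars_in_quartet=2 acc=0xB30 bytes_emitted=3
After char 6 ('J'=9): chars_in_quartet=3 acc=0x2CC09 bytes_emitted=3
After char 7 ('z'=51): chars_in_quartet=4 acc=0xB30273 -> emit B3 02 73, reset; bytes_emitted=6
After char 8 ('S'=18): chars_in_quartet=1 acc=0x12 bytes_emitted=6
After char 9 ('1'=53): chars_in_quartet=2 acc=0x4B5 bytes_emitted=6
After char 10 ('W'=22): chars_in_quartet=3 acc=0x12D56 bytes_emitted=6
After char 11 ('J'=9): chars_in_quartet=4 acc=0x4B5589 -> emit 4B 55 89, reset; bytes_emitted=9

Answer: 0A C6 36 B3 02 73 4B 55 89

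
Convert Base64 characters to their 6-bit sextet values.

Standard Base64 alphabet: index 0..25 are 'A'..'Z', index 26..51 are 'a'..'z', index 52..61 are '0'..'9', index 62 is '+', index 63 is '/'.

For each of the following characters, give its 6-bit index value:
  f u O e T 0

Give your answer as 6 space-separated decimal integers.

'f': a..z range, 26 + ord('f') − ord('a') = 31
'u': a..z range, 26 + ord('u') − ord('a') = 46
'O': A..Z range, ord('O') − ord('A') = 14
'e': a..z range, 26 + ord('e') − ord('a') = 30
'T': A..Z range, ord('T') − ord('A') = 19
'0': 0..9 range, 52 + ord('0') − ord('0') = 52

Answer: 31 46 14 30 19 52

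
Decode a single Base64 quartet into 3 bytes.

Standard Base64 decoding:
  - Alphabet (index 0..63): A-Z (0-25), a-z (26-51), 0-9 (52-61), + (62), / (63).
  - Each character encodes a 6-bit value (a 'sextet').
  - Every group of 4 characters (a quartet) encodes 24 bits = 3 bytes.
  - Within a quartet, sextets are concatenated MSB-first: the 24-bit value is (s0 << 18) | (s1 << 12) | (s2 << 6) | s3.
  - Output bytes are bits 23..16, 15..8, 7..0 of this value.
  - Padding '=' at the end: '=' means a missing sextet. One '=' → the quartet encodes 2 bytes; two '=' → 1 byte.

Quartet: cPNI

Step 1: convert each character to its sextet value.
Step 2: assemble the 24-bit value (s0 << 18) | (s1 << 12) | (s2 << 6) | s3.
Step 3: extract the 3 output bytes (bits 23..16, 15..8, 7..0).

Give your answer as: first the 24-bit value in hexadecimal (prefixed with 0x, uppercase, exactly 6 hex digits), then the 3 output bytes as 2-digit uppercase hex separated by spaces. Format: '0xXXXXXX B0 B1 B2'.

Sextets: c=28, P=15, N=13, I=8
24-bit: (28<<18) | (15<<12) | (13<<6) | 8
      = 0x700000 | 0x00F000 | 0x000340 | 0x000008
      = 0x70F348
Bytes: (v>>16)&0xFF=70, (v>>8)&0xFF=F3, v&0xFF=48

Answer: 0x70F348 70 F3 48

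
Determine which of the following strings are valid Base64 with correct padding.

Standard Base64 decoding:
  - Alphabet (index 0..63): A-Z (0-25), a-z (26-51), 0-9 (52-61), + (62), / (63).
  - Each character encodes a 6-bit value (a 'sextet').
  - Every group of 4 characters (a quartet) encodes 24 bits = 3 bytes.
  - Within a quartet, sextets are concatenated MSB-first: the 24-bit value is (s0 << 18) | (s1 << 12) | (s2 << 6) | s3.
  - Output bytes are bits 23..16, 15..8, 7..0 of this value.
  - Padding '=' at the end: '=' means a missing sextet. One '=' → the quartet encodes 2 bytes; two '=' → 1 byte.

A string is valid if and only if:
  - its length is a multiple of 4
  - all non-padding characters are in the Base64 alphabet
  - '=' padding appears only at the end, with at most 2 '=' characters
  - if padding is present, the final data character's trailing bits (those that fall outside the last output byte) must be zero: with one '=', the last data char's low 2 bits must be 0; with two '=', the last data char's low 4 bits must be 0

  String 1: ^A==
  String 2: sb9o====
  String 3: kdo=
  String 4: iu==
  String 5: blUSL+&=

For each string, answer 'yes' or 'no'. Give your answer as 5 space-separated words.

String 1: '^A==' → invalid (bad char(s): ['^'])
String 2: 'sb9o====' → invalid (4 pad chars (max 2))
String 3: 'kdo=' → valid
String 4: 'iu==' → invalid (bad trailing bits)
String 5: 'blUSL+&=' → invalid (bad char(s): ['&'])

Answer: no no yes no no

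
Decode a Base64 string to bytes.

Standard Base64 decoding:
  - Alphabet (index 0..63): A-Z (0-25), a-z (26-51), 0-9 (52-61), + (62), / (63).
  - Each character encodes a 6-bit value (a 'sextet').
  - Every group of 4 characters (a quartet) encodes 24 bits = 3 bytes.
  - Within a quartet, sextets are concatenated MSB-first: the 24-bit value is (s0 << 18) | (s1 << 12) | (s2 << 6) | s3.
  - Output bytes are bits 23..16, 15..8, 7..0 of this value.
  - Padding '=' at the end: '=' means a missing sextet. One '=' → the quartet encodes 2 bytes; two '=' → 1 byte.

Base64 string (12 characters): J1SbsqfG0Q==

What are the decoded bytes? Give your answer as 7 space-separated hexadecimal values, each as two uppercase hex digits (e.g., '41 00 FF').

Answer: 27 54 9B B2 A7 C6 D1

Derivation:
After char 0 ('J'=9): chars_in_quartet=1 acc=0x9 bytes_emitted=0
After char 1 ('1'=53): chars_in_quartet=2 acc=0x275 bytes_emitted=0
After char 2 ('S'=18): chars_in_quartet=3 acc=0x9D52 bytes_emitted=0
After char 3 ('b'=27): chars_in_quartet=4 acc=0x27549B -> emit 27 54 9B, reset; bytes_emitted=3
After char 4 ('s'=44): chars_in_quartet=1 acc=0x2C bytes_emitted=3
After char 5 ('q'=42): chars_in_quartet=2 acc=0xB2A bytes_emitted=3
After char 6 ('f'=31): chars_in_quartet=3 acc=0x2CA9F bytes_emitted=3
After char 7 ('G'=6): chars_in_quartet=4 acc=0xB2A7C6 -> emit B2 A7 C6, reset; bytes_emitted=6
After char 8 ('0'=52): chars_in_quartet=1 acc=0x34 bytes_emitted=6
After char 9 ('Q'=16): chars_in_quartet=2 acc=0xD10 bytes_emitted=6
Padding '==': partial quartet acc=0xD10 -> emit D1; bytes_emitted=7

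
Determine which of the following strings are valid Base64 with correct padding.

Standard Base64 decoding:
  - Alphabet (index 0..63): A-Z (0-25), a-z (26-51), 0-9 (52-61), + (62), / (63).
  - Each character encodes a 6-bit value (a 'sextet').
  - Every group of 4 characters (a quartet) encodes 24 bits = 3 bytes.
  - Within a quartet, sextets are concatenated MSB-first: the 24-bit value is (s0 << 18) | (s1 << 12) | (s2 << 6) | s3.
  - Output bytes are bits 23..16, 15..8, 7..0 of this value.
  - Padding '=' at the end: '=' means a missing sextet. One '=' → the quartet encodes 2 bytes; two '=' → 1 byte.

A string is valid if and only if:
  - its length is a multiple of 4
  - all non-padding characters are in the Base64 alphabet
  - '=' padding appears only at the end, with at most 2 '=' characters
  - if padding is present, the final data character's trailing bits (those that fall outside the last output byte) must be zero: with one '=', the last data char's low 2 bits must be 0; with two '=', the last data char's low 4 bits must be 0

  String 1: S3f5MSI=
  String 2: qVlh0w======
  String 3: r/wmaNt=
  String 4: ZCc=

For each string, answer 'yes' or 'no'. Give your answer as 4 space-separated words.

String 1: 'S3f5MSI=' → valid
String 2: 'qVlh0w======' → invalid (6 pad chars (max 2))
String 3: 'r/wmaNt=' → invalid (bad trailing bits)
String 4: 'ZCc=' → valid

Answer: yes no no yes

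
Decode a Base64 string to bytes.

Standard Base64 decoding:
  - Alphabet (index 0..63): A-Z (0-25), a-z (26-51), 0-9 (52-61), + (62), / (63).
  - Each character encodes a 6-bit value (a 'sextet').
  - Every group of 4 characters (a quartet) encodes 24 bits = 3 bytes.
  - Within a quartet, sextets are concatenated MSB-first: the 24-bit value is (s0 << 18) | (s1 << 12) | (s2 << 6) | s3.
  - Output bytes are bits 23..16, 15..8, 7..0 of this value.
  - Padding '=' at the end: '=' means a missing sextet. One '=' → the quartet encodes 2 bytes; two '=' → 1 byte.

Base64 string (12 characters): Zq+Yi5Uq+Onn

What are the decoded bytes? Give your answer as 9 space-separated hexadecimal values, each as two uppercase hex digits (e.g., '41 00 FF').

After char 0 ('Z'=25): chars_in_quartet=1 acc=0x19 bytes_emitted=0
After char 1 ('q'=42): chars_in_quartet=2 acc=0x66A bytes_emitted=0
After char 2 ('+'=62): chars_in_quartet=3 acc=0x19ABE bytes_emitted=0
After char 3 ('Y'=24): chars_in_quartet=4 acc=0x66AF98 -> emit 66 AF 98, reset; bytes_emitted=3
After char 4 ('i'=34): chars_in_quartet=1 acc=0x22 bytes_emitted=3
After char 5 ('5'=57): chars_in_quartet=2 acc=0x8B9 bytes_emitted=3
After char 6 ('U'=20): chars_in_quartet=3 acc=0x22E54 bytes_emitted=3
After char 7 ('q'=42): chars_in_quartet=4 acc=0x8B952A -> emit 8B 95 2A, reset; bytes_emitted=6
After char 8 ('+'=62): chars_in_quartet=1 acc=0x3E bytes_emitted=6
After char 9 ('O'=14): chars_in_quartet=2 acc=0xF8E bytes_emitted=6
After char 10 ('n'=39): chars_in_quartet=3 acc=0x3E3A7 bytes_emitted=6
After char 11 ('n'=39): chars_in_quartet=4 acc=0xF8E9E7 -> emit F8 E9 E7, reset; bytes_emitted=9

Answer: 66 AF 98 8B 95 2A F8 E9 E7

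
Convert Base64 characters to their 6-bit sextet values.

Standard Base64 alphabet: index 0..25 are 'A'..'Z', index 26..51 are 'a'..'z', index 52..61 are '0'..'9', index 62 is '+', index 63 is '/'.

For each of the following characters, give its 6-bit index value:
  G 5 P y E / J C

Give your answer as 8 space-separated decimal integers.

'G': A..Z range, ord('G') − ord('A') = 6
'5': 0..9 range, 52 + ord('5') − ord('0') = 57
'P': A..Z range, ord('P') − ord('A') = 15
'y': a..z range, 26 + ord('y') − ord('a') = 50
'E': A..Z range, ord('E') − ord('A') = 4
'/': index 63
'J': A..Z range, ord('J') − ord('A') = 9
'C': A..Z range, ord('C') − ord('A') = 2

Answer: 6 57 15 50 4 63 9 2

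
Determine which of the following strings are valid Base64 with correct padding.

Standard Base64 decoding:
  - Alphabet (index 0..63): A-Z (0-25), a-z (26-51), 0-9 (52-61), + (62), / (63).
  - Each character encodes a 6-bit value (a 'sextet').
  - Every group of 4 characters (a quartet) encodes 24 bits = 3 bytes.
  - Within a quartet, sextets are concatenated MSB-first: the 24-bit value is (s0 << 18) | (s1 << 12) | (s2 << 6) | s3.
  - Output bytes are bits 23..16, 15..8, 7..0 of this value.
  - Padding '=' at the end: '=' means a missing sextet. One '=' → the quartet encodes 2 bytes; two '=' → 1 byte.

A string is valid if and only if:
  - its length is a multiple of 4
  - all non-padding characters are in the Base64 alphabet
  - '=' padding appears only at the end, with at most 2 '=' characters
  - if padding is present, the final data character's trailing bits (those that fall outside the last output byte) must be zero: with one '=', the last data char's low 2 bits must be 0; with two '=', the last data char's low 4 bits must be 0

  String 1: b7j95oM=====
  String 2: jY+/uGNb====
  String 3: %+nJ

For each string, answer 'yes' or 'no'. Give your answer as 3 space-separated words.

Answer: no no no

Derivation:
String 1: 'b7j95oM=====' → invalid (5 pad chars (max 2))
String 2: 'jY+/uGNb====' → invalid (4 pad chars (max 2))
String 3: '%+nJ' → invalid (bad char(s): ['%'])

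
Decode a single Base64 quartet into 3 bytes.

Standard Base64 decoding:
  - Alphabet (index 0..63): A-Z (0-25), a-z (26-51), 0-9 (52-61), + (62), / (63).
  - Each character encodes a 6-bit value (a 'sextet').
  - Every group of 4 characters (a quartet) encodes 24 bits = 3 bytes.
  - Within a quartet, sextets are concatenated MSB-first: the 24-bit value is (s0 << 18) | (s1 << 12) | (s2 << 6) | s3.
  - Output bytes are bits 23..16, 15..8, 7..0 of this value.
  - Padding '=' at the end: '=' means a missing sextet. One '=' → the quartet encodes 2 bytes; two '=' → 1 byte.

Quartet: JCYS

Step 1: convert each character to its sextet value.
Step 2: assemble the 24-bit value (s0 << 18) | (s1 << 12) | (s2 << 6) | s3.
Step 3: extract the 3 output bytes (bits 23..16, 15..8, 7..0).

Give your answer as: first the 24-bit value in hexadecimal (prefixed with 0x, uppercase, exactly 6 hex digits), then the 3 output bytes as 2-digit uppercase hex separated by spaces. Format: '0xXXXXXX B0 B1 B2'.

Answer: 0x242612 24 26 12

Derivation:
Sextets: J=9, C=2, Y=24, S=18
24-bit: (9<<18) | (2<<12) | (24<<6) | 18
      = 0x240000 | 0x002000 | 0x000600 | 0x000012
      = 0x242612
Bytes: (v>>16)&0xFF=24, (v>>8)&0xFF=26, v&0xFF=12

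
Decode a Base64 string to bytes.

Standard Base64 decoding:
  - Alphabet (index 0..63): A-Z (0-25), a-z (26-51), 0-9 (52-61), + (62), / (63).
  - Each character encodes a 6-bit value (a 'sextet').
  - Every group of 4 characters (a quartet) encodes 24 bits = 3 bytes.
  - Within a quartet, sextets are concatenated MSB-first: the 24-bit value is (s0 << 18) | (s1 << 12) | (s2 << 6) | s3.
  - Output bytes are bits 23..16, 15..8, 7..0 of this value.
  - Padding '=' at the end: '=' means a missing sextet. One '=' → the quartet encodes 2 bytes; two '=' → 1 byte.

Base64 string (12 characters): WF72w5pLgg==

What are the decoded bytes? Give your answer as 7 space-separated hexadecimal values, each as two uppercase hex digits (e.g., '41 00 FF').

Answer: 58 5E F6 C3 9A 4B 82

Derivation:
After char 0 ('W'=22): chars_in_quartet=1 acc=0x16 bytes_emitted=0
After char 1 ('F'=5): chars_in_quartet=2 acc=0x585 bytes_emitted=0
After char 2 ('7'=59): chars_in_quartet=3 acc=0x1617B bytes_emitted=0
After char 3 ('2'=54): chars_in_quartet=4 acc=0x585EF6 -> emit 58 5E F6, reset; bytes_emitted=3
After char 4 ('w'=48): chars_in_quartet=1 acc=0x30 bytes_emitted=3
After char 5 ('5'=57): chars_in_quartet=2 acc=0xC39 bytes_emitted=3
After char 6 ('p'=41): chars_in_quartet=3 acc=0x30E69 bytes_emitted=3
After char 7 ('L'=11): chars_in_quartet=4 acc=0xC39A4B -> emit C3 9A 4B, reset; bytes_emitted=6
After char 8 ('g'=32): chars_in_quartet=1 acc=0x20 bytes_emitted=6
After char 9 ('g'=32): chars_in_quartet=2 acc=0x820 bytes_emitted=6
Padding '==': partial quartet acc=0x820 -> emit 82; bytes_emitted=7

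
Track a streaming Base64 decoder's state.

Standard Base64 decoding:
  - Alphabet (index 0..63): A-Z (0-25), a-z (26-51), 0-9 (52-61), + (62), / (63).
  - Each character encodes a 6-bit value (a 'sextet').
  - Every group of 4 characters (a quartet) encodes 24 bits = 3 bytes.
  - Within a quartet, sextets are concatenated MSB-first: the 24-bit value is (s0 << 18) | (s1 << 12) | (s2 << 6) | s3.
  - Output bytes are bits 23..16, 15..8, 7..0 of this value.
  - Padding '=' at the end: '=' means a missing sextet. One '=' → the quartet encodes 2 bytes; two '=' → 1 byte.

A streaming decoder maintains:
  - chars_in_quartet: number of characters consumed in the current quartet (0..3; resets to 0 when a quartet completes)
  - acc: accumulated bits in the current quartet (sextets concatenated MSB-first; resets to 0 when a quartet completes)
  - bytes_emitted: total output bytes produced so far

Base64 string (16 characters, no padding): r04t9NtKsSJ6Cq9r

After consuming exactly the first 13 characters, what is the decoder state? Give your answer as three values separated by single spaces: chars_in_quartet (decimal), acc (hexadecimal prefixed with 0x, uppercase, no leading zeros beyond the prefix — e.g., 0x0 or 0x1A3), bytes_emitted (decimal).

Answer: 1 0x2 9

Derivation:
After char 0 ('r'=43): chars_in_quartet=1 acc=0x2B bytes_emitted=0
After char 1 ('0'=52): chars_in_quartet=2 acc=0xAF4 bytes_emitted=0
After char 2 ('4'=56): chars_in_quartet=3 acc=0x2BD38 bytes_emitted=0
After char 3 ('t'=45): chars_in_quartet=4 acc=0xAF4E2D -> emit AF 4E 2D, reset; bytes_emitted=3
After char 4 ('9'=61): chars_in_quartet=1 acc=0x3D bytes_emitted=3
After char 5 ('N'=13): chars_in_quartet=2 acc=0xF4D bytes_emitted=3
After char 6 ('t'=45): chars_in_quartet=3 acc=0x3D36D bytes_emitted=3
After char 7 ('K'=10): chars_in_quartet=4 acc=0xF4DB4A -> emit F4 DB 4A, reset; bytes_emitted=6
After char 8 ('s'=44): chars_in_quartet=1 acc=0x2C bytes_emitted=6
After char 9 ('S'=18): chars_in_quartet=2 acc=0xB12 bytes_emitted=6
After char 10 ('J'=9): chars_in_quartet=3 acc=0x2C489 bytes_emitted=6
After char 11 ('6'=58): chars_in_quartet=4 acc=0xB1227A -> emit B1 22 7A, reset; bytes_emitted=9
After char 12 ('C'=2): chars_in_quartet=1 acc=0x2 bytes_emitted=9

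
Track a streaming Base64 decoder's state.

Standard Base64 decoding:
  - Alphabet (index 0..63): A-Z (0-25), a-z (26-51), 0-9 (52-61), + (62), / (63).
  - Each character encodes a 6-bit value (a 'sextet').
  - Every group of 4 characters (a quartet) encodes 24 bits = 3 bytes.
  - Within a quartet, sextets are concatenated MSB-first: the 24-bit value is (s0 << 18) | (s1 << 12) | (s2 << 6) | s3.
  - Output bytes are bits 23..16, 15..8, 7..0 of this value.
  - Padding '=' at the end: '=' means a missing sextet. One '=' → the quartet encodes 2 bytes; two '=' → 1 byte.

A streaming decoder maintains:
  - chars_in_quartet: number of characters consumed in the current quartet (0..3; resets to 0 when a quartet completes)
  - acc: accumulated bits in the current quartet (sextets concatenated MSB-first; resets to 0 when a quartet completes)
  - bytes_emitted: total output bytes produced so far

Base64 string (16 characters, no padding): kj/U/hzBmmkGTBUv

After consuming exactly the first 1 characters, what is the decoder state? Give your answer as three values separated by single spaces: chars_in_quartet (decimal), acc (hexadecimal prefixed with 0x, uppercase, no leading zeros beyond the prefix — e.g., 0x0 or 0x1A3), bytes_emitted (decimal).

Answer: 1 0x24 0

Derivation:
After char 0 ('k'=36): chars_in_quartet=1 acc=0x24 bytes_emitted=0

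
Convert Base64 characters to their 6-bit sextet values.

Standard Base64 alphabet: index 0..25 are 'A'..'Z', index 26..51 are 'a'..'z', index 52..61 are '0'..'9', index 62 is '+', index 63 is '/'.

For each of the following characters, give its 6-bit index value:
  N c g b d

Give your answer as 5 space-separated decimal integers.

'N': A..Z range, ord('N') − ord('A') = 13
'c': a..z range, 26 + ord('c') − ord('a') = 28
'g': a..z range, 26 + ord('g') − ord('a') = 32
'b': a..z range, 26 + ord('b') − ord('a') = 27
'd': a..z range, 26 + ord('d') − ord('a') = 29

Answer: 13 28 32 27 29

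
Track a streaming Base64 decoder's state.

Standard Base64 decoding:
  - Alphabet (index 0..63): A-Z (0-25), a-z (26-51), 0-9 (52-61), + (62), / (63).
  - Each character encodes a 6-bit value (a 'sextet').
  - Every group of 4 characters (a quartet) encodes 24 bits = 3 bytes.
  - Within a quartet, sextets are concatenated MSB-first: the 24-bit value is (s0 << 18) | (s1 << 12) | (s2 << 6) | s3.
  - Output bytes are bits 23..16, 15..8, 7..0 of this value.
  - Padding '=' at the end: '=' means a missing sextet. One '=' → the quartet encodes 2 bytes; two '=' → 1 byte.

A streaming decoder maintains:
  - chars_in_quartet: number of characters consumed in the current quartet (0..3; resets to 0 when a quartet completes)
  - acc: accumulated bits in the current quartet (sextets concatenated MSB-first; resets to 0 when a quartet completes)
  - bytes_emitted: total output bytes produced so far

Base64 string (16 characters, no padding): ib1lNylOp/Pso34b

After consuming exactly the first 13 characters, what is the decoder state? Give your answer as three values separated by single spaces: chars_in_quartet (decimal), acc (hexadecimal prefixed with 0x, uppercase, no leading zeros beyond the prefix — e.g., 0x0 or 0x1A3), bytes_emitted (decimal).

After char 0 ('i'=34): chars_in_quartet=1 acc=0x22 bytes_emitted=0
After char 1 ('b'=27): chars_in_quartet=2 acc=0x89B bytes_emitted=0
After char 2 ('1'=53): chars_in_quartet=3 acc=0x226F5 bytes_emitted=0
After char 3 ('l'=37): chars_in_quartet=4 acc=0x89BD65 -> emit 89 BD 65, reset; bytes_emitted=3
After char 4 ('N'=13): chars_in_quartet=1 acc=0xD bytes_emitted=3
After char 5 ('y'=50): chars_in_quartet=2 acc=0x372 bytes_emitted=3
After char 6 ('l'=37): chars_in_quartet=3 acc=0xDCA5 bytes_emitted=3
After char 7 ('O'=14): chars_in_quartet=4 acc=0x37294E -> emit 37 29 4E, reset; bytes_emitted=6
After char 8 ('p'=41): chars_in_quartet=1 acc=0x29 bytes_emitted=6
After char 9 ('/'=63): chars_in_quartet=2 acc=0xA7F bytes_emitted=6
After char 10 ('P'=15): chars_in_quartet=3 acc=0x29FCF bytes_emitted=6
After char 11 ('s'=44): chars_in_quartet=4 acc=0xA7F3EC -> emit A7 F3 EC, reset; bytes_emitted=9
After char 12 ('o'=40): chars_in_quartet=1 acc=0x28 bytes_emitted=9

Answer: 1 0x28 9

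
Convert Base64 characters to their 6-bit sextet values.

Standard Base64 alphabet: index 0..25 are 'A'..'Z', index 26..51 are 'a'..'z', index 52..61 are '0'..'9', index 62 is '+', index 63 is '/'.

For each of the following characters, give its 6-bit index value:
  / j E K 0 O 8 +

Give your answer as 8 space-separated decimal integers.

Answer: 63 35 4 10 52 14 60 62

Derivation:
'/': index 63
'j': a..z range, 26 + ord('j') − ord('a') = 35
'E': A..Z range, ord('E') − ord('A') = 4
'K': A..Z range, ord('K') − ord('A') = 10
'0': 0..9 range, 52 + ord('0') − ord('0') = 52
'O': A..Z range, ord('O') − ord('A') = 14
'8': 0..9 range, 52 + ord('8') − ord('0') = 60
'+': index 62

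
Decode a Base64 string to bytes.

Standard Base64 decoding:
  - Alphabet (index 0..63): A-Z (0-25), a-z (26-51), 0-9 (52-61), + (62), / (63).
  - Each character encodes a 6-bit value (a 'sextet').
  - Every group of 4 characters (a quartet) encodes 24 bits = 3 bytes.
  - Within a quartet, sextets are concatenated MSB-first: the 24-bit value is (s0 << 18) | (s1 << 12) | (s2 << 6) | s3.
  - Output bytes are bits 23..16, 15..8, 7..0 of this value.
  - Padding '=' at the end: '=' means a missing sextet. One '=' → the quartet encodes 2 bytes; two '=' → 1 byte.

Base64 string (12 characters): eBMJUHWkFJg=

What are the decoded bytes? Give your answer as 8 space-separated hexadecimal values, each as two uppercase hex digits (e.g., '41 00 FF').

Answer: 78 13 09 50 75 A4 14 98

Derivation:
After char 0 ('e'=30): chars_in_quartet=1 acc=0x1E bytes_emitted=0
After char 1 ('B'=1): chars_in_quartet=2 acc=0x781 bytes_emitted=0
After char 2 ('M'=12): chars_in_quartet=3 acc=0x1E04C bytes_emitted=0
After char 3 ('J'=9): chars_in_quartet=4 acc=0x781309 -> emit 78 13 09, reset; bytes_emitted=3
After char 4 ('U'=20): chars_in_quartet=1 acc=0x14 bytes_emitted=3
After char 5 ('H'=7): chars_in_quartet=2 acc=0x507 bytes_emitted=3
After char 6 ('W'=22): chars_in_quartet=3 acc=0x141D6 bytes_emitted=3
After char 7 ('k'=36): chars_in_quartet=4 acc=0x5075A4 -> emit 50 75 A4, reset; bytes_emitted=6
After char 8 ('F'=5): chars_in_quartet=1 acc=0x5 bytes_emitted=6
After char 9 ('J'=9): chars_in_quartet=2 acc=0x149 bytes_emitted=6
After char 10 ('g'=32): chars_in_quartet=3 acc=0x5260 bytes_emitted=6
Padding '=': partial quartet acc=0x5260 -> emit 14 98; bytes_emitted=8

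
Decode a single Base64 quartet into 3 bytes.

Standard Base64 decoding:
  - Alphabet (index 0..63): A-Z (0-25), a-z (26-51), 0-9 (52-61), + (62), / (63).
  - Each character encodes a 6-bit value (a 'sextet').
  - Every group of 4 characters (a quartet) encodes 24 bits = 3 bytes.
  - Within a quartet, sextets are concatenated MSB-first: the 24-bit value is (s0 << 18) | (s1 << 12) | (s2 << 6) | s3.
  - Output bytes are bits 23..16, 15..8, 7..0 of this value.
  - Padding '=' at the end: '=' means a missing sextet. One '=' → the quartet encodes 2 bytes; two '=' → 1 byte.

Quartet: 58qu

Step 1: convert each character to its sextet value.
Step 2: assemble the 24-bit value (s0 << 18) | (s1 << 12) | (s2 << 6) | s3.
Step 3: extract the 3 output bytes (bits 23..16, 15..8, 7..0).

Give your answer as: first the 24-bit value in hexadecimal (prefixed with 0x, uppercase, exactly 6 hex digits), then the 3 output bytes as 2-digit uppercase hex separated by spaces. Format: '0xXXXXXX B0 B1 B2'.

Answer: 0xE7CAAE E7 CA AE

Derivation:
Sextets: 5=57, 8=60, q=42, u=46
24-bit: (57<<18) | (60<<12) | (42<<6) | 46
      = 0xE40000 | 0x03C000 | 0x000A80 | 0x00002E
      = 0xE7CAAE
Bytes: (v>>16)&0xFF=E7, (v>>8)&0xFF=CA, v&0xFF=AE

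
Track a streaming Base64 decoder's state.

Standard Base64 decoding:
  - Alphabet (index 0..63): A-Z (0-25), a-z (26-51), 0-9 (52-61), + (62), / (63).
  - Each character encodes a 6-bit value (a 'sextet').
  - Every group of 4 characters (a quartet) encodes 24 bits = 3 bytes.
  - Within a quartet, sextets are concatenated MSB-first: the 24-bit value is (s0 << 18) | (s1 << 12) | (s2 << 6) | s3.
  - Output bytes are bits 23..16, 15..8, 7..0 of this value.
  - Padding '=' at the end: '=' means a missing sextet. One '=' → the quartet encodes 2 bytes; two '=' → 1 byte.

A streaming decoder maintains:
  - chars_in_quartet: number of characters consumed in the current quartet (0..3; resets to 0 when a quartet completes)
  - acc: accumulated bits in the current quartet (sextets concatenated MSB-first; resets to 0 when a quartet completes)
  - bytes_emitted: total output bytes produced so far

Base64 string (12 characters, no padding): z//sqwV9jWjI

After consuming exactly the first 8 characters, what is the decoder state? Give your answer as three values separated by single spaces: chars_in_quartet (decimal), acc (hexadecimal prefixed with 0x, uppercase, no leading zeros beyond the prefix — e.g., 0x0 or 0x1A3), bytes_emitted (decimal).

After char 0 ('z'=51): chars_in_quartet=1 acc=0x33 bytes_emitted=0
After char 1 ('/'=63): chars_in_quartet=2 acc=0xCFF bytes_emitted=0
After char 2 ('/'=63): chars_in_quartet=3 acc=0x33FFF bytes_emitted=0
After char 3 ('s'=44): chars_in_quartet=4 acc=0xCFFFEC -> emit CF FF EC, reset; bytes_emitted=3
After char 4 ('q'=42): chars_in_quartet=1 acc=0x2A bytes_emitted=3
After char 5 ('w'=48): chars_in_quartet=2 acc=0xAB0 bytes_emitted=3
After char 6 ('V'=21): chars_in_quartet=3 acc=0x2AC15 bytes_emitted=3
After char 7 ('9'=61): chars_in_quartet=4 acc=0xAB057D -> emit AB 05 7D, reset; bytes_emitted=6

Answer: 0 0x0 6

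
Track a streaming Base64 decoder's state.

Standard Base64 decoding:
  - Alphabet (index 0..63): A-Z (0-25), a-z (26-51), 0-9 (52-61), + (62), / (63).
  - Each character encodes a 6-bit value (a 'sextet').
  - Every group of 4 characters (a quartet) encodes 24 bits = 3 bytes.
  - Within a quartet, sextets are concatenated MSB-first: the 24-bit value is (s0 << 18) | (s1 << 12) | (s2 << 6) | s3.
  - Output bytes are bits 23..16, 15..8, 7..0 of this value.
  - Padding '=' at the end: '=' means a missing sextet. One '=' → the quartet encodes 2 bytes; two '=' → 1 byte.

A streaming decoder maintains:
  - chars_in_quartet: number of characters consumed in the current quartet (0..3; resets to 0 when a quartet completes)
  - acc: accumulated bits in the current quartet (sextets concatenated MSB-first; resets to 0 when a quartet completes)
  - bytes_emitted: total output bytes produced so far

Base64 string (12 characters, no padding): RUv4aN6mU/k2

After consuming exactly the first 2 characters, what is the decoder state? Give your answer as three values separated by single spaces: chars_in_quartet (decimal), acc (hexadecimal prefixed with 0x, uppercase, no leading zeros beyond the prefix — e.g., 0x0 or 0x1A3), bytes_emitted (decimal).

After char 0 ('R'=17): chars_in_quartet=1 acc=0x11 bytes_emitted=0
After char 1 ('U'=20): chars_in_quartet=2 acc=0x454 bytes_emitted=0

Answer: 2 0x454 0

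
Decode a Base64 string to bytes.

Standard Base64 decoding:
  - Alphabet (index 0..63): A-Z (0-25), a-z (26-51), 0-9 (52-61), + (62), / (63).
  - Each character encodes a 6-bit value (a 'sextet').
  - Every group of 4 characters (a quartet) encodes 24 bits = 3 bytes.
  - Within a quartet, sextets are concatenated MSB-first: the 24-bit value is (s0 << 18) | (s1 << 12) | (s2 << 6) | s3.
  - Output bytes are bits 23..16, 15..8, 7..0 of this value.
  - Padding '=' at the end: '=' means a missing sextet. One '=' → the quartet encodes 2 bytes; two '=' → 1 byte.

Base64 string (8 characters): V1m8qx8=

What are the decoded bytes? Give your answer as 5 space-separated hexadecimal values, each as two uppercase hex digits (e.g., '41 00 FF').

After char 0 ('V'=21): chars_in_quartet=1 acc=0x15 bytes_emitted=0
After char 1 ('1'=53): chars_in_quartet=2 acc=0x575 bytes_emitted=0
After char 2 ('m'=38): chars_in_quartet=3 acc=0x15D66 bytes_emitted=0
After char 3 ('8'=60): chars_in_quartet=4 acc=0x5759BC -> emit 57 59 BC, reset; bytes_emitted=3
After char 4 ('q'=42): chars_in_quartet=1 acc=0x2A bytes_emitted=3
After char 5 ('x'=49): chars_in_quartet=2 acc=0xAB1 bytes_emitted=3
After char 6 ('8'=60): chars_in_quartet=3 acc=0x2AC7C bytes_emitted=3
Padding '=': partial quartet acc=0x2AC7C -> emit AB 1F; bytes_emitted=5

Answer: 57 59 BC AB 1F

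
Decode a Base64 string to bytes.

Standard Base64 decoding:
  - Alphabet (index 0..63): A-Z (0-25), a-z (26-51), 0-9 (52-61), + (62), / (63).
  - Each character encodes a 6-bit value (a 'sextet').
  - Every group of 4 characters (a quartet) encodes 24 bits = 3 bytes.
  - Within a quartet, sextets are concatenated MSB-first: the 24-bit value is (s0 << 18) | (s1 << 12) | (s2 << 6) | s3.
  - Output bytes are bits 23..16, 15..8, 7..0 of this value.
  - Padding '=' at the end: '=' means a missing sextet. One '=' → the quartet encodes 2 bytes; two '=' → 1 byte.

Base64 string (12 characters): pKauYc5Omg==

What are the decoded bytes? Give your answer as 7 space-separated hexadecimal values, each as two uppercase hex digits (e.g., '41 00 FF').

After char 0 ('p'=41): chars_in_quartet=1 acc=0x29 bytes_emitted=0
After char 1 ('K'=10): chars_in_quartet=2 acc=0xA4A bytes_emitted=0
After char 2 ('a'=26): chars_in_quartet=3 acc=0x2929A bytes_emitted=0
After char 3 ('u'=46): chars_in_quartet=4 acc=0xA4A6AE -> emit A4 A6 AE, reset; bytes_emitted=3
After char 4 ('Y'=24): chars_in_quartet=1 acc=0x18 bytes_emitted=3
After char 5 ('c'=28): chars_in_quartet=2 acc=0x61C bytes_emitted=3
After char 6 ('5'=57): chars_in_quartet=3 acc=0x18739 bytes_emitted=3
After char 7 ('O'=14): chars_in_quartet=4 acc=0x61CE4E -> emit 61 CE 4E, reset; bytes_emitted=6
After char 8 ('m'=38): chars_in_quartet=1 acc=0x26 bytes_emitted=6
After char 9 ('g'=32): chars_in_quartet=2 acc=0x9A0 bytes_emitted=6
Padding '==': partial quartet acc=0x9A0 -> emit 9A; bytes_emitted=7

Answer: A4 A6 AE 61 CE 4E 9A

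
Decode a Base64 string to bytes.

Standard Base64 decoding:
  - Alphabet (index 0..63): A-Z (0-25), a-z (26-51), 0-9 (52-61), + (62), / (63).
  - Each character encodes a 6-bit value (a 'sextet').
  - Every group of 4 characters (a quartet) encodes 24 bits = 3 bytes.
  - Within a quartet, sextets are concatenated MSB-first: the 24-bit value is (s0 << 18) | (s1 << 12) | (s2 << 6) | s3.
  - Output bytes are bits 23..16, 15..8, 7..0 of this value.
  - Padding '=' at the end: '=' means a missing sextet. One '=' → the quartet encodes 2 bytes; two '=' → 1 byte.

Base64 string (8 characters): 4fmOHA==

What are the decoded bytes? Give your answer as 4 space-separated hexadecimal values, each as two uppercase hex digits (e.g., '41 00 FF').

After char 0 ('4'=56): chars_in_quartet=1 acc=0x38 bytes_emitted=0
After char 1 ('f'=31): chars_in_quartet=2 acc=0xE1F bytes_emitted=0
After char 2 ('m'=38): chars_in_quartet=3 acc=0x387E6 bytes_emitted=0
After char 3 ('O'=14): chars_in_quartet=4 acc=0xE1F98E -> emit E1 F9 8E, reset; bytes_emitted=3
After char 4 ('H'=7): chars_in_quartet=1 acc=0x7 bytes_emitted=3
After char 5 ('A'=0): chars_in_quartet=2 acc=0x1C0 bytes_emitted=3
Padding '==': partial quartet acc=0x1C0 -> emit 1C; bytes_emitted=4

Answer: E1 F9 8E 1C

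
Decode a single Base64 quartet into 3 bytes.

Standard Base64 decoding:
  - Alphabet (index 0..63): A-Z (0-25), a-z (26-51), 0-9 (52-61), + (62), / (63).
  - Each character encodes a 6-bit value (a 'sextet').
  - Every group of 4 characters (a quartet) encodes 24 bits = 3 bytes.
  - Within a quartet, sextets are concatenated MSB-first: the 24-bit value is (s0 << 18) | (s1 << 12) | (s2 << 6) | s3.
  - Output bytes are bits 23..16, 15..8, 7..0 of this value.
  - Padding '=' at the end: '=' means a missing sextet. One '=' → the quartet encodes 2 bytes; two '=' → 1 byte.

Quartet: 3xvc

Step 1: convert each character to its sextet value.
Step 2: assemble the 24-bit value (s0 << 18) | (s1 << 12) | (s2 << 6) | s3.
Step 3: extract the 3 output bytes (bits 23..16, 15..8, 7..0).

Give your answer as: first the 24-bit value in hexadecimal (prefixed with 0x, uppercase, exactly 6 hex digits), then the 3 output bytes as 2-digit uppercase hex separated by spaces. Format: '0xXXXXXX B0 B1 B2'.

Sextets: 3=55, x=49, v=47, c=28
24-bit: (55<<18) | (49<<12) | (47<<6) | 28
      = 0xDC0000 | 0x031000 | 0x000BC0 | 0x00001C
      = 0xDF1BDC
Bytes: (v>>16)&0xFF=DF, (v>>8)&0xFF=1B, v&0xFF=DC

Answer: 0xDF1BDC DF 1B DC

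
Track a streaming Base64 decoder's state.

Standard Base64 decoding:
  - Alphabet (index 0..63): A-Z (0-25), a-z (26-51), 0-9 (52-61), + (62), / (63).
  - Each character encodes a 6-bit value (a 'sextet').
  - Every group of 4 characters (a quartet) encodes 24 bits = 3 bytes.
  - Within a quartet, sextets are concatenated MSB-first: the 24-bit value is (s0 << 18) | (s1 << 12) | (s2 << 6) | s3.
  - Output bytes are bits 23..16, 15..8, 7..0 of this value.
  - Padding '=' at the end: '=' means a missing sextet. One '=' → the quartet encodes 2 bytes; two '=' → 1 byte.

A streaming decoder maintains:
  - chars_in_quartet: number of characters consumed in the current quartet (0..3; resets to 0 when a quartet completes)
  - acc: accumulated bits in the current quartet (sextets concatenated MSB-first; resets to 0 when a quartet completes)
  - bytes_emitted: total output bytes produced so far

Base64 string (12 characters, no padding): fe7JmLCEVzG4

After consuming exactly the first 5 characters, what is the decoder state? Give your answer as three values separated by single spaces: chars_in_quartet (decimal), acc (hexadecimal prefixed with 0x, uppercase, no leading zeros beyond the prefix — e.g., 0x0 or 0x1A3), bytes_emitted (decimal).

After char 0 ('f'=31): chars_in_quartet=1 acc=0x1F bytes_emitted=0
After char 1 ('e'=30): chars_in_quartet=2 acc=0x7DE bytes_emitted=0
After char 2 ('7'=59): chars_in_quartet=3 acc=0x1F7BB bytes_emitted=0
After char 3 ('J'=9): chars_in_quartet=4 acc=0x7DEEC9 -> emit 7D EE C9, reset; bytes_emitted=3
After char 4 ('m'=38): chars_in_quartet=1 acc=0x26 bytes_emitted=3

Answer: 1 0x26 3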